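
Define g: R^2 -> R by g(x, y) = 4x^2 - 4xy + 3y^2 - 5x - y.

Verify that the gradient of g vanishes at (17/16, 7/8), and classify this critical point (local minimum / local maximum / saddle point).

local minimum

∇g = (8x - 4y - 5, -4x + 6y - 1); substituting (17/16, 7/8) gives ∇g = (0, 0), so (17/16, 7/8) is indeed a critical point.
The Hessian of g is constant: H = [[8, -4], [-4, 6]].
det(H) = 8·6 − (-4)² = 32.
det(H) > 0 and tr(H) = 14 > 0, so H is positive definite and the point is a local minimum.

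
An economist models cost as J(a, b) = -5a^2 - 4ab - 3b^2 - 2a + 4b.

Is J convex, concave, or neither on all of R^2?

J is quadratic, so its Hessian is the constant matrix H = [[-10, -4], [-4, -6]].
det(H) = 44, tr(H) = -16.
det(H) > 0 and tr(H) < 0, so H is negative definite everywhere: concave.

concave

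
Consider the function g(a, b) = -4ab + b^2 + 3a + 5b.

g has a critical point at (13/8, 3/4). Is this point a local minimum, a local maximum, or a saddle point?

The Hessian of g is constant: H = [[0, -4], [-4, 2]].
det(H) = 0·2 − (-4)² = -16.
Since det(H) < 0, H is indefinite and the critical point is a saddle point.

saddle point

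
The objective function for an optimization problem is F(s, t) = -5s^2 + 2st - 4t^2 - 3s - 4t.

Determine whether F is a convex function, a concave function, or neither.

F is quadratic, so its Hessian is the constant matrix H = [[-10, 2], [2, -8]].
det(H) = 76, tr(H) = -18.
det(H) > 0 and tr(H) < 0, so H is negative definite everywhere: concave.

concave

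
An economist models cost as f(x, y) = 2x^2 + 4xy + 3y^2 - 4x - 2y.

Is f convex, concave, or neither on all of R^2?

convex

f is quadratic, so its Hessian is the constant matrix H = [[4, 4], [4, 6]].
det(H) = 8, tr(H) = 10.
det(H) > 0 and tr(H) > 0, so H is positive definite everywhere: convex.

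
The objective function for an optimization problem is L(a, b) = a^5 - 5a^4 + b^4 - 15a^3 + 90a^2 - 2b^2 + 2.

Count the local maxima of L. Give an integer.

2

L separates as a function of a plus a function of b, so ∇L=0 decouples.
∂L/∂a = 5a(a - 4)(a - 3)(a + 3) = 0 at a ∈ {-3, 0, 3, 4}; ∂L/∂b = 4b(b - 1)(b + 1) = 0 at b ∈ {-1, 0, 1}.
The Hessian is diagonal: diag(L_aa, L_bb). Second derivatives: L_aa(-3)=-630, L_aa(0)=180, L_aa(3)=-90, L_aa(4)=140; L_bb(-1)=8, L_bb(0)=-4, L_bb(1)=8.
Local maxima occur where both diagonal entries negative: (-3, 0), (3, 0). Count: 2.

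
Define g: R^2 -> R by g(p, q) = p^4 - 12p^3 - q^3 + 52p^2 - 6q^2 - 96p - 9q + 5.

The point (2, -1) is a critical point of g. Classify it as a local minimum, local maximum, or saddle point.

saddle point

The mixed partial ∂²g/∂p∂q is 0, so the Hessian at any point is diag(g_pp, g_qq) = diag(4(3p^2 - 18p + 26), -6(q + 2)).
At (2, -1): H = diag(8, -6).
The eigenvalues have opposite signs, so H is indefinite: a saddle point.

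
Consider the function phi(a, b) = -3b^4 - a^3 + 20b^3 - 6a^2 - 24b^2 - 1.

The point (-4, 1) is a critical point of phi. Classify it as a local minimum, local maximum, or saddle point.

local minimum

The mixed partial ∂²phi/∂a∂b is 0, so the Hessian at any point is diag(phi_aa, phi_bb) = diag(-6(a + 2), 12(-3b^2 + 10b - 4)).
At (-4, 1): H = diag(12, 36).
Both eigenvalues are positive, so H is positive definite: a local minimum.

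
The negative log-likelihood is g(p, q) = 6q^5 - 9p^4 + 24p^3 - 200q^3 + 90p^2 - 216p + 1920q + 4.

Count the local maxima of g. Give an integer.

g separates as a function of p plus a function of q, so ∇g=0 decouples.
∂g/∂p = -36(p - 3)(p - 1)(p + 2) = 0 at p ∈ {-2, 1, 3}; ∂g/∂q = 30(q - 4)(q - 2)(q + 2)(q + 4) = 0 at q ∈ {-4, -2, 2, 4}.
The Hessian is diagonal: diag(g_pp, g_qq). Second derivatives: g_pp(-2)=-540, g_pp(1)=216, g_pp(3)=-360; g_qq(-4)=-2880, g_qq(-2)=1440, g_qq(2)=-1440, g_qq(4)=2880.
Local maxima occur where both diagonal entries negative: (-2, -4), (-2, 2), (3, -4), (3, 2). Count: 4.

4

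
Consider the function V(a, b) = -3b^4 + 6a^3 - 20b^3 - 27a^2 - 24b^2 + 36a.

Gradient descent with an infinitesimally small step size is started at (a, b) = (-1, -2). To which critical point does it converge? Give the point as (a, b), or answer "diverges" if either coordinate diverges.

V is separable, so gradient descent decouples: a follows -∂V/∂a, b follows -∂V/∂b.
∂V/∂a = 18(a - 2)(a - 1); at a=-1 this is 108, so a decreases.
∂V/∂b = -12b(b + 1)(b + 4); at b=-2 this is -48, so b increases.
The a-coordinate has no critical point in that direction and runs off to infinity.

diverges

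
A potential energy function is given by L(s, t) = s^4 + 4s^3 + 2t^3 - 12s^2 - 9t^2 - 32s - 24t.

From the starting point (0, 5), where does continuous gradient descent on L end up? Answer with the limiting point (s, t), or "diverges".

(2, 4)

L is separable, so gradient descent decouples: s follows -∂L/∂s, t follows -∂L/∂t.
∂L/∂s = 4(s - 2)(s + 1)(s + 4); at s=0 this is -32, so s increases.
∂L/∂t = 6(t - 4)(t + 1); at t=5 this is 36, so t decreases.
s converges to its nearest critical value 2 (a local min of the s-part); t converges to 4. The iterate converges to (2, 4).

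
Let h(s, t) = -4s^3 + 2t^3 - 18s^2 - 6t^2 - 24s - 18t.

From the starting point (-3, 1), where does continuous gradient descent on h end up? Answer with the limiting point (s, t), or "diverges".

h is separable, so gradient descent decouples: s follows -∂h/∂s, t follows -∂h/∂t.
∂h/∂s = -12(s + 1)(s + 2); at s=-3 this is -24, so s increases.
∂h/∂t = 6(t - 3)(t + 1); at t=1 this is -24, so t increases.
s converges to its nearest critical value -2 (a local min of the s-part); t converges to 3. The iterate converges to (-2, 3).

(-2, 3)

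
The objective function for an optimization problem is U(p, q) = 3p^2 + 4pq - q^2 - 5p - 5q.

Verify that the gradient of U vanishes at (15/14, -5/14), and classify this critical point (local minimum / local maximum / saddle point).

∇U = (6p + 4q - 5, 4p - 2q - 5); substituting (15/14, -5/14) gives ∇U = (0, 0), so (15/14, -5/14) is indeed a critical point.
The Hessian of U is constant: H = [[6, 4], [4, -2]].
det(H) = 6·(-2) − 4² = -28.
Since det(H) < 0, H is indefinite and the critical point is a saddle point.

saddle point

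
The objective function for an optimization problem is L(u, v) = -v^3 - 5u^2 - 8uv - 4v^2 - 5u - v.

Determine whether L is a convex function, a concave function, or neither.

neither

The term -v^3 is cubic, so the Hessian is not constant.
∂²L/∂v² = -6v - 8, which takes both signs as v varies (negative for sufficiently large v). A diagonal entry of the Hessian changing sign means the Hessian is neither positive- nor negative-semidefinite on all of R^2.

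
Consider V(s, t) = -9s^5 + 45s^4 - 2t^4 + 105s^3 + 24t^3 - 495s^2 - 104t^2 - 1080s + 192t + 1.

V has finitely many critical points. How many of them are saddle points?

6

V separates as a function of s plus a function of t, so ∇V=0 decouples.
∂V/∂s = -45(s - 4)(s - 3)(s + 1)(s + 2) = 0 at s ∈ {-2, -1, 3, 4}; ∂V/∂t = -8(t - 4)(t - 3)(t - 2) = 0 at t ∈ {2, 3, 4}.
The Hessian is diagonal: diag(V_ss, V_tt). Second derivatives: V_ss(-2)=1350, V_ss(-1)=-900, V_ss(3)=900, V_ss(4)=-1350; V_tt(2)=-16, V_tt(3)=8, V_tt(4)=-16.
Saddle points occur where the two diagonal entries have opposite signs: (-2, 2), (-2, 4), (-1, 3), (3, 2), (3, 4), (4, 3). Count: 6.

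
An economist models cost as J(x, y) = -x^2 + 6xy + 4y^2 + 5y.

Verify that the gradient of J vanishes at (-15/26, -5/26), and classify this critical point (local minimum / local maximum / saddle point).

∇J = (-2x + 6y, 6x + 8y + 5); substituting (-15/26, -5/26) gives ∇J = (0, 0), so (-15/26, -5/26) is indeed a critical point.
The Hessian of J is constant: H = [[-2, 6], [6, 8]].
det(H) = (-2)·8 − 6² = -52.
Since det(H) < 0, H is indefinite and the critical point is a saddle point.

saddle point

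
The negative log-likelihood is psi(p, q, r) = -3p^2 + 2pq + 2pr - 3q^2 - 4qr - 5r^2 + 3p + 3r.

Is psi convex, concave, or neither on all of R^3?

concave

psi is quadratic, so its Hessian is the constant matrix H = [[-6, 2, 2], [2, -6, -4], [2, -4, -10]].
Leading principal minors: -6, 32, -232.
Signs alternate −, +, − ⇒ H ≺ 0 ⇒ concave.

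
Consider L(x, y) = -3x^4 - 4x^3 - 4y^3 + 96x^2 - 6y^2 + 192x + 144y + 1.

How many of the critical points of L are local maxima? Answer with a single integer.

2

L separates as a function of x plus a function of y, so ∇L=0 decouples.
∂L/∂x = -12(x - 4)(x + 1)(x + 4) = 0 at x ∈ {-4, -1, 4}; ∂L/∂y = -12(y - 3)(y + 4) = 0 at y ∈ {-4, 3}.
The Hessian is diagonal: diag(L_xx, L_yy). Second derivatives: L_xx(-4)=-288, L_xx(-1)=180, L_xx(4)=-480; L_yy(-4)=84, L_yy(3)=-84.
Local maxima occur where both diagonal entries negative: (-4, 3), (4, 3). Count: 2.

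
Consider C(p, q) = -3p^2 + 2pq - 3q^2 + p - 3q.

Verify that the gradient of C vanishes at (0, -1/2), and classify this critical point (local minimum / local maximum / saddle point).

local maximum

∇C = (-6p + 2q + 1, 2p - 6q - 3); substituting (0, -1/2) gives ∇C = (0, 0), so (0, -1/2) is indeed a critical point.
The Hessian of C is constant: H = [[-6, 2], [2, -6]].
det(H) = (-6)·(-6) − 2² = 32.
det(H) > 0 and tr(H) = -12 < 0, so H is negative definite and the point is a local maximum.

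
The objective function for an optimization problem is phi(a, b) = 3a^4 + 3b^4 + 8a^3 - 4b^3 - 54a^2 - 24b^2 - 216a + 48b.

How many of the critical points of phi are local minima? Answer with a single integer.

phi separates as a function of a plus a function of b, so ∇phi=0 decouples.
∂phi/∂a = 12(a - 3)(a + 2)(a + 3) = 0 at a ∈ {-3, -2, 3}; ∂phi/∂b = 12(b - 2)(b - 1)(b + 2) = 0 at b ∈ {-2, 1, 2}.
The Hessian is diagonal: diag(phi_aa, phi_bb). Second derivatives: phi_aa(-3)=72, phi_aa(-2)=-60, phi_aa(3)=360; phi_bb(-2)=144, phi_bb(1)=-36, phi_bb(2)=48.
Local minima occur where both diagonal entries positive: (-3, -2), (-3, 2), (3, -2), (3, 2). Count: 4.

4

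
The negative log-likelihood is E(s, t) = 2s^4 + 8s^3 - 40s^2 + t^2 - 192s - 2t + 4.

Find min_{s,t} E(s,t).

E(s,t) separates as P(s) + Q(t) + 4, so its minimum is min P + min Q + 4.
P'(s) = 8(s - 3)(s + 2)(s + 4) vanishes at s ∈ {-4, -2, 3}; Q'(t) = 2(t - 1) vanishes at t ∈ {1}.
Local minima of P (where P''>0): P(-4)=128, P(3)=-558. Local minima of Q: Q(1)=-1.
So the global minimum of E is P(3) + Q(1) + 4 = -558 − 1 + 4 = -555, attained at (3, 1).

-555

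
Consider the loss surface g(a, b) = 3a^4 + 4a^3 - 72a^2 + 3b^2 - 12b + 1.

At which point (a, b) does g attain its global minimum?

(-4, 2)

g(a,b) separates as P(a) + Q(b) + 1, so its minimum is min P + min Q + 1.
P'(a) = 12a(a - 3)(a + 4) vanishes at a ∈ {-4, 0, 3}; Q'(b) = 6b - 12 vanishes at b ∈ {2}.
Local minima of P (where P''>0): P(-4)=-640, P(3)=-297. Local minima of Q: Q(2)=-12.
So the global minimum of g is P(-4) + Q(2) + 1 = -640 − 12 + 1 = -651, attained at (-4, 2).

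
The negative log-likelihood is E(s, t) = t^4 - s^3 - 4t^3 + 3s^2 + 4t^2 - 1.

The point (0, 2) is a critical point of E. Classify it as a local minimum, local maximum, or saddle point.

The mixed partial ∂²E/∂s∂t is 0, so the Hessian at any point is diag(E_ss, E_tt) = diag(6(-s + 1), 4(3t^2 - 6t + 2)).
At (0, 2): H = diag(6, 8).
Both eigenvalues are positive, so H is positive definite: a local minimum.

local minimum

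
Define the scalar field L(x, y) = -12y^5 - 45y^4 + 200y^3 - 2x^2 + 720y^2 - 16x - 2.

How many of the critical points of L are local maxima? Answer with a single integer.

L separates as a function of x plus a function of y, so ∇L=0 decouples.
∂L/∂x = -4(x + 4) = 0 at x ∈ {-4}; ∂L/∂y = -60y(y - 3)(y + 2)(y + 4) = 0 at y ∈ {-4, -2, 0, 3}.
The Hessian is diagonal: diag(L_xx, L_yy). Second derivatives: L_xx(-4)=-4; L_yy(-4)=3360, L_yy(-2)=-1200, L_yy(0)=1440, L_yy(3)=-6300.
Local maxima occur where both diagonal entries negative: (-4, -2), (-4, 3). Count: 2.

2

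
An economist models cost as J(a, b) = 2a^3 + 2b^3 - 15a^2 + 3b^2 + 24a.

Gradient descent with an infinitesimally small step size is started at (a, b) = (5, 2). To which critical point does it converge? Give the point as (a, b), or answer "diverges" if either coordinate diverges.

J is separable, so gradient descent decouples: a follows -∂J/∂a, b follows -∂J/∂b.
∂J/∂a = 6(a - 4)(a - 1); at a=5 this is 24, so a decreases.
∂J/∂b = 6b(b + 1); at b=2 this is 36, so b decreases.
a converges to its nearest critical value 4 (a local min of the a-part); b converges to 0. The iterate converges to (4, 0).

(4, 0)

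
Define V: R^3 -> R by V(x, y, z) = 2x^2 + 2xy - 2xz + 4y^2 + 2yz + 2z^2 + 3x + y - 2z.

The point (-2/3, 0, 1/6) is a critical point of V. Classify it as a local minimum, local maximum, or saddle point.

local minimum

The Hessian is constant: H = [[4, 2, -2], [2, 8, 2], [-2, 2, 4]].
Leading principal minors: Δ₁ = 4, Δ₂ = 28, Δ₃ = 48.
All leading minors are positive, so H is positive definite: a local minimum.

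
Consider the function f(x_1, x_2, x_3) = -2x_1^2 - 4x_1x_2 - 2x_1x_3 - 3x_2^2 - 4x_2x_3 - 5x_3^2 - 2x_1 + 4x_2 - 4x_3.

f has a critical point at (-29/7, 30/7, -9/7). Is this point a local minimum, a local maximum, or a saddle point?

local maximum

The Hessian is constant: H = [[-4, -4, -2], [-4, -6, -4], [-2, -4, -10]].
Leading principal minors: Δ₁ = -4, Δ₂ = 8, Δ₃ = -56.
The minors alternate sign starting negative (−, +, −), so H is negative definite: a local maximum.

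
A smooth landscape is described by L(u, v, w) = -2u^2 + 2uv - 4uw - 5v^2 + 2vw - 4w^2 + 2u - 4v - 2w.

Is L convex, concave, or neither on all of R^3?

L is quadratic, so its Hessian is the constant matrix H = [[-4, 2, -4], [2, -10, 2], [-4, 2, -8]].
Leading principal minors: -4, 36, -144.
Signs alternate −, +, − ⇒ H ≺ 0 ⇒ concave.

concave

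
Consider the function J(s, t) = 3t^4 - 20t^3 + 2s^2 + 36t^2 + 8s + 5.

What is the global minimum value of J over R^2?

-3

J(s,t) separates as P(s) + Q(t) + 5, so its minimum is min P + min Q + 5.
P'(s) = 4s + 8 vanishes at s ∈ {-2}; Q'(t) = 12t(t - 3)(t - 2) vanishes at t ∈ {0, 2, 3}.
Local minima of P (where P''>0): P(-2)=-8. Local minima of Q: Q(0)=0, Q(3)=27.
So the global minimum of J is P(-2) + Q(0) + 5 = -8 + 0 + 5 = -3, attained at (-2, 0).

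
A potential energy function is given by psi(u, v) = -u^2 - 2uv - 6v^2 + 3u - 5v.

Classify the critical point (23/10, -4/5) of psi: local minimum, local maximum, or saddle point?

The Hessian of psi is constant: H = [[-2, -2], [-2, -12]].
det(H) = (-2)·(-12) − (-2)² = 20.
det(H) > 0 and tr(H) = -14 < 0, so H is negative definite and the point is a local maximum.

local maximum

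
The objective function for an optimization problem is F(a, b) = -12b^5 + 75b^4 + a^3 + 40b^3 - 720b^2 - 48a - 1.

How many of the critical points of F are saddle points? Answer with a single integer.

4

F separates as a function of a plus a function of b, so ∇F=0 decouples.
∂F/∂a = 3(a - 4)(a + 4) = 0 at a ∈ {-4, 4}; ∂F/∂b = -60b(b - 4)(b - 3)(b + 2) = 0 at b ∈ {-2, 0, 3, 4}.
The Hessian is diagonal: diag(F_aa, F_bb). Second derivatives: F_aa(-4)=-24, F_aa(4)=24; F_bb(-2)=3600, F_bb(0)=-1440, F_bb(3)=900, F_bb(4)=-1440.
Saddle points occur where the two diagonal entries have opposite signs: (-4, -2), (-4, 3), (4, 0), (4, 4). Count: 4.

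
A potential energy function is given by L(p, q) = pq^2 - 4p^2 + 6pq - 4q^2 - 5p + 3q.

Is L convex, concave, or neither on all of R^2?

The term pq^2 is cubic, so the Hessian is not constant.
∂²L/∂q² = 2p - 8, which takes both signs as p varies (negative for sufficiently negative p). A diagonal entry of the Hessian changing sign means the Hessian is neither positive- nor negative-semidefinite on all of R^2.

neither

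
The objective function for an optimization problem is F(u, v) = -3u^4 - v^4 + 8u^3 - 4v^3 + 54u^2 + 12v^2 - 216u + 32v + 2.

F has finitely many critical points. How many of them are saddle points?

F separates as a function of u plus a function of v, so ∇F=0 decouples.
∂F/∂u = -12(u - 3)(u - 2)(u + 3) = 0 at u ∈ {-3, 2, 3}; ∂F/∂v = -4(v - 2)(v + 1)(v + 4) = 0 at v ∈ {-4, -1, 2}.
The Hessian is diagonal: diag(F_uu, F_vv). Second derivatives: F_uu(-3)=-360, F_uu(2)=60, F_uu(3)=-72; F_vv(-4)=-72, F_vv(-1)=36, F_vv(2)=-72.
Saddle points occur where the two diagonal entries have opposite signs: (-3, -1), (2, -4), (2, 2), (3, -1). Count: 4.

4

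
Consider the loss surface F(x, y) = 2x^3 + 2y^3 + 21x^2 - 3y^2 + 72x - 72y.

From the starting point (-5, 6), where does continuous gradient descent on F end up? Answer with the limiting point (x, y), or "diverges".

diverges

F is separable, so gradient descent decouples: x follows -∂F/∂x, y follows -∂F/∂y.
∂F/∂x = 6(x + 3)(x + 4); at x=-5 this is 12, so x decreases.
∂F/∂y = 6(y - 4)(y + 3); at y=6 this is 108, so y decreases.
The x-coordinate has no critical point in that direction and runs off to infinity.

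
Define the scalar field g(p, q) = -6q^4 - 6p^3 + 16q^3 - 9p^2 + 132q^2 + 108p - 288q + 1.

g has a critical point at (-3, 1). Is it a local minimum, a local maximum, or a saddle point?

The mixed partial ∂²g/∂p∂q is 0, so the Hessian at any point is diag(g_pp, g_qq) = diag(-18(2p + 1), 24(-3q^2 + 4q + 11)).
At (-3, 1): H = diag(90, 288).
Both eigenvalues are positive, so H is positive definite: a local minimum.

local minimum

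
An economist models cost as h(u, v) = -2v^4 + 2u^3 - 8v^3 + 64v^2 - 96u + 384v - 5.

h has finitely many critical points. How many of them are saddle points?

h separates as a function of u plus a function of v, so ∇h=0 decouples.
∂h/∂u = 6(u - 4)(u + 4) = 0 at u ∈ {-4, 4}; ∂h/∂v = -8(v - 4)(v + 3)(v + 4) = 0 at v ∈ {-4, -3, 4}.
The Hessian is diagonal: diag(h_uu, h_vv). Second derivatives: h_uu(-4)=-48, h_uu(4)=48; h_vv(-4)=-64, h_vv(-3)=56, h_vv(4)=-448.
Saddle points occur where the two diagonal entries have opposite signs: (-4, -3), (4, -4), (4, 4). Count: 3.

3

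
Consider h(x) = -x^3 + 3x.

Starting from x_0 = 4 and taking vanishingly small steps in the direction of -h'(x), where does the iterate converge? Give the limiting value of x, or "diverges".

diverges

h'(x) = -3(x - 1)(x + 1), so h'(4) = -45.
Gradient descent moves in the -h' direction, i.e. x is increasing.
There is no critical point above x=4, and h' keeps the same sign, so the iterate runs off to +∞.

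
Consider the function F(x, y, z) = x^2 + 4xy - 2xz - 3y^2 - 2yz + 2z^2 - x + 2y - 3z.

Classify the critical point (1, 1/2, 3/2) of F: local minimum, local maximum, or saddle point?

saddle point

The Hessian is constant: H = [[2, 4, -2], [4, -6, -2], [-2, -2, 4]].
Leading principal minors: Δ₁ = 2, Δ₂ = -28, Δ₃ = -64.
The minors fit neither the all-positive nor the alternating-sign pattern, so H is indefinite: a saddle point.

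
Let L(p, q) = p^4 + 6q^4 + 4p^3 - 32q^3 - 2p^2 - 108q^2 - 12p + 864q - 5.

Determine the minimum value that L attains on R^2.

L(p,q) separates as A(p) + B(q) − 5, so its minimum is min A + min B − 5.
A'(p) = 4(p - 1)(p + 1)(p + 3) vanishes at p ∈ {-3, -1, 1}; B'(q) = 24(q - 4)(q - 3)(q + 3) vanishes at q ∈ {-3, 3, 4}.
Local minima of A (where A''>0): A(-3)=-9, A(1)=-9. Local minima of B: B(-3)=-2214, B(4)=1216.
So the global minimum of L is A(-3) + B(-3) − 5 = -9 − 2214 − 5 = -2228, attained at (-3, -3).

-2228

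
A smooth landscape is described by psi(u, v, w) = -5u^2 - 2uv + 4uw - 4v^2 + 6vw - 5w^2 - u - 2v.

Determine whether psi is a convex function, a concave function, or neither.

concave

psi is quadratic, so its Hessian is the constant matrix H = [[-10, -2, 4], [-2, -8, 6], [4, 6, -10]].
Leading principal minors: -10, 76, -368.
Signs alternate −, +, − ⇒ H ≺ 0 ⇒ concave.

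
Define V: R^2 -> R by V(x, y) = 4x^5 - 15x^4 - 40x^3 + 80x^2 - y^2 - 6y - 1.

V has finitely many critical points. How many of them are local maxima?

V separates as a function of x plus a function of y, so ∇V=0 decouples.
∂V/∂x = 20x(x - 4)(x - 1)(x + 2) = 0 at x ∈ {-2, 0, 1, 4}; ∂V/∂y = -2(y + 3) = 0 at y ∈ {-3}.
The Hessian is diagonal: diag(V_xx, V_yy). Second derivatives: V_xx(-2)=-720, V_xx(0)=160, V_xx(1)=-180, V_xx(4)=1440; V_yy(-3)=-2.
Local maxima occur where both diagonal entries negative: (-2, -3), (1, -3). Count: 2.

2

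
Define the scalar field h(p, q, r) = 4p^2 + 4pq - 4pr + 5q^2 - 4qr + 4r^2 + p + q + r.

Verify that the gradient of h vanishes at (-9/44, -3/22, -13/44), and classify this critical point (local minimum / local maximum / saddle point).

∇h = (8p + 4q - 4r + 1, 4p + 10q - 4r + 1, -4p - 4q + 8r + 1); substituting (-9/44, -3/22, -13/44) gives ∇h = (0, 0, 0), so (-9/44, -3/22, -13/44) is indeed a critical point.
The Hessian is constant: H = [[8, 4, -4], [4, 10, -4], [-4, -4, 8]].
Leading principal minors: Δ₁ = 8, Δ₂ = 64, Δ₃ = 352.
All leading minors are positive, so H is positive definite: a local minimum.

local minimum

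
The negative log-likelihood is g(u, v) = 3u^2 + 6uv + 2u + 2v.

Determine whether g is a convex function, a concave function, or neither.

g is quadratic, so its Hessian is the constant matrix H = [[6, 6], [6, 0]].
det(H) = -36, tr(H) = 6.
det(H) < 0, so H is indefinite: neither convex nor concave.

neither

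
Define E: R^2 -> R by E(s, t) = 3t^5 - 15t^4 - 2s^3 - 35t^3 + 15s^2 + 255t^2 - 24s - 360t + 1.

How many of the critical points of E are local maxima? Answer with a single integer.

E separates as a function of s plus a function of t, so ∇E=0 decouples.
∂E/∂s = -6(s - 4)(s - 1) = 0 at s ∈ {1, 4}; ∂E/∂t = 15(t - 4)(t - 2)(t - 1)(t + 3) = 0 at t ∈ {-3, 1, 2, 4}.
The Hessian is diagonal: diag(E_ss, E_tt). Second derivatives: E_ss(1)=18, E_ss(4)=-18; E_tt(-3)=-2100, E_tt(1)=180, E_tt(2)=-150, E_tt(4)=630.
Local maxima occur where both diagonal entries negative: (4, -3), (4, 2). Count: 2.

2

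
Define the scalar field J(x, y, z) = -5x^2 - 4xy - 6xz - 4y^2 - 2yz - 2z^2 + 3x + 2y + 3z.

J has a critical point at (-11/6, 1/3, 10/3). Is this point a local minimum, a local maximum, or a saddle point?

local maximum

The Hessian is constant: H = [[-10, -4, -6], [-4, -8, -2], [-6, -2, -4]].
Leading principal minors: Δ₁ = -10, Δ₂ = 64, Δ₃ = -24.
The minors alternate sign starting negative (−, +, −), so H is negative definite: a local maximum.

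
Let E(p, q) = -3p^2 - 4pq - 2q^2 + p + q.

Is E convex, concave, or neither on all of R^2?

E is quadratic, so its Hessian is the constant matrix H = [[-6, -4], [-4, -4]].
det(H) = 8, tr(H) = -10.
det(H) > 0 and tr(H) < 0, so H is negative definite everywhere: concave.

concave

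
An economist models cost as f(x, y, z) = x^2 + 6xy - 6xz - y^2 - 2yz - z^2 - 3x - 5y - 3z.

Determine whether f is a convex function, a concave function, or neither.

f is quadratic, so its Hessian is the constant matrix H = [[2, 6, -6], [6, -2, -2], [-6, -2, -2]].
Leading principal minors: 2, -40, 288.
Neither pattern holds ⇒ H is indefinite ⇒ neither convex nor concave.

neither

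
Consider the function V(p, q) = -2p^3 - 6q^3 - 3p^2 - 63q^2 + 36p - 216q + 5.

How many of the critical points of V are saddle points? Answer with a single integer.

V separates as a function of p plus a function of q, so ∇V=0 decouples.
∂V/∂p = -6(p - 2)(p + 3) = 0 at p ∈ {-3, 2}; ∂V/∂q = -18(q + 3)(q + 4) = 0 at q ∈ {-4, -3}.
The Hessian is diagonal: diag(V_pp, V_qq). Second derivatives: V_pp(-3)=30, V_pp(2)=-30; V_qq(-4)=18, V_qq(-3)=-18.
Saddle points occur where the two diagonal entries have opposite signs: (-3, -3), (2, -4). Count: 2.

2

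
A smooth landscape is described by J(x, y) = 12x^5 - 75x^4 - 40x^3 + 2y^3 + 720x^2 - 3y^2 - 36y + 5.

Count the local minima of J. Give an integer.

J separates as a function of x plus a function of y, so ∇J=0 decouples.
∂J/∂x = 60x(x - 4)(x - 3)(x + 2) = 0 at x ∈ {-2, 0, 3, 4}; ∂J/∂y = 6(y - 3)(y + 2) = 0 at y ∈ {-2, 3}.
The Hessian is diagonal: diag(J_xx, J_yy). Second derivatives: J_xx(-2)=-3600, J_xx(0)=1440, J_xx(3)=-900, J_xx(4)=1440; J_yy(-2)=-30, J_yy(3)=30.
Local minima occur where both diagonal entries positive: (0, 3), (4, 3). Count: 2.

2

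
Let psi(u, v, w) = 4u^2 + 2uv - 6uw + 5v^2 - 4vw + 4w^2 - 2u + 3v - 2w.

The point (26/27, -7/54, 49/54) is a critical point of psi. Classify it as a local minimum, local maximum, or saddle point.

local minimum

The Hessian is constant: H = [[8, 2, -6], [2, 10, -4], [-6, -4, 8]].
Leading principal minors: Δ₁ = 8, Δ₂ = 76, Δ₃ = 216.
All leading minors are positive, so H is positive definite: a local minimum.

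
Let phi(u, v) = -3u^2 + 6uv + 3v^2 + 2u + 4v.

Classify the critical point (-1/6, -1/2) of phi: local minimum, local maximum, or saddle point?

The Hessian of phi is constant: H = [[-6, 6], [6, 6]].
det(H) = (-6)·6 − 6² = -72.
Since det(H) < 0, H is indefinite and the critical point is a saddle point.

saddle point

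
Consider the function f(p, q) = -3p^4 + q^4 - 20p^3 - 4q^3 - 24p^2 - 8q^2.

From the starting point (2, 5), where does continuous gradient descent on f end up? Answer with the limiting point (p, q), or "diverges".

diverges

f is separable, so gradient descent decouples: p follows -∂f/∂p, q follows -∂f/∂q.
∂f/∂p = -12p(p + 1)(p + 4); at p=2 this is -432, so p increases.
∂f/∂q = 4q(q - 4)(q + 1); at q=5 this is 120, so q decreases.
The p-coordinate has no critical point in that direction and runs off to infinity.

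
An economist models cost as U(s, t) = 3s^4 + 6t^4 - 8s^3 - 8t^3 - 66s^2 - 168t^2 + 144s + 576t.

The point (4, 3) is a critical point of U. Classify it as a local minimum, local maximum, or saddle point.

local minimum

The mixed partial ∂²U/∂s∂t is 0, so the Hessian at any point is diag(U_ss, U_tt) = diag(12(3s^2 - 4s - 11), 24(3t^2 - 2t - 14)).
At (4, 3): H = diag(252, 168).
Both eigenvalues are positive, so H is positive definite: a local minimum.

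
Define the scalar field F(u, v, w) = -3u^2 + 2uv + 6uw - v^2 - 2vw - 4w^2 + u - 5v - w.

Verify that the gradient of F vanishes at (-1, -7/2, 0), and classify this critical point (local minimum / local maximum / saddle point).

∇F = (-6u + 2v + 6w + 1, 2u - 2v - 2w - 5, 6u - 2v - 8w - 1); substituting (-1, -7/2, 0) gives ∇F = (0, 0, 0), so (-1, -7/2, 0) is indeed a critical point.
The Hessian is constant: H = [[-6, 2, 6], [2, -2, -2], [6, -2, -8]].
Leading principal minors: Δ₁ = -6, Δ₂ = 8, Δ₃ = -16.
The minors alternate sign starting negative (−, +, −), so H is negative definite: a local maximum.

local maximum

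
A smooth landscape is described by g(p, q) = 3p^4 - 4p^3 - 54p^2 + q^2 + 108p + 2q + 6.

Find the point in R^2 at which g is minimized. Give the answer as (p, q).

(-3, -1)

g(p,q) separates as A(p) + B(q) + 6, so its minimum is min A + min B + 6.
A'(p) = 12(p - 3)(p - 1)(p + 3) vanishes at p ∈ {-3, 1, 3}; B'(q) = 2q + 2 vanishes at q ∈ {-1}.
Local minima of A (where A''>0): A(-3)=-459, A(3)=-27. Local minima of B: B(-1)=-1.
So the global minimum of g is A(-3) + B(-1) + 6 = -459 − 1 + 6 = -454, attained at (-3, -1).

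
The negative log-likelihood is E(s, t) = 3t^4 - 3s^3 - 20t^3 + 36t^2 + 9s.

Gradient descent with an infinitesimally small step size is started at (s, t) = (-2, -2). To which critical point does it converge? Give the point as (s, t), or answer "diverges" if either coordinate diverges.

(-1, 0)

E is separable, so gradient descent decouples: s follows -∂E/∂s, t follows -∂E/∂t.
∂E/∂s = -9(s - 1)(s + 1); at s=-2 this is -27, so s increases.
∂E/∂t = 12t(t - 3)(t - 2); at t=-2 this is -480, so t increases.
s converges to its nearest critical value -1 (a local min of the s-part); t converges to 0. The iterate converges to (-1, 0).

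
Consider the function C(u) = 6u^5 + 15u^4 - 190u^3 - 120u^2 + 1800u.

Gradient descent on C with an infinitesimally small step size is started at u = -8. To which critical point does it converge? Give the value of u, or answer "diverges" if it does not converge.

diverges

C'(u) = 30(u - 3)(u - 2)(u + 2)(u + 5), so C'(-8) = 59400.
Gradient descent moves in the -C' direction, i.e. u is decreasing.
There is no critical point below u=-8, and C' keeps the same sign, so the iterate runs off to −∞.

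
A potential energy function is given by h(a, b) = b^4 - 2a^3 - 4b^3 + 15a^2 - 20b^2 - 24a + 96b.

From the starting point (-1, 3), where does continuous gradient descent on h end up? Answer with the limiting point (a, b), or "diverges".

(1, 4)

h is separable, so gradient descent decouples: a follows -∂h/∂a, b follows -∂h/∂b.
∂h/∂a = -6(a - 4)(a - 1); at a=-1 this is -60, so a increases.
∂h/∂b = 4(b - 4)(b - 2)(b + 3); at b=3 this is -24, so b increases.
a converges to its nearest critical value 1 (a local min of the a-part); b converges to 4. The iterate converges to (1, 4).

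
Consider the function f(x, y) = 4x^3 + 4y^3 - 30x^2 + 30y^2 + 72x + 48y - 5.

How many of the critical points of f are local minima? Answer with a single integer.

f separates as a function of x plus a function of y, so ∇f=0 decouples.
∂f/∂x = 12(x - 3)(x - 2) = 0 at x ∈ {2, 3}; ∂f/∂y = 12(y + 1)(y + 4) = 0 at y ∈ {-4, -1}.
The Hessian is diagonal: diag(f_xx, f_yy). Second derivatives: f_xx(2)=-12, f_xx(3)=12; f_yy(-4)=-36, f_yy(-1)=36.
Local minima occur where both diagonal entries positive: (3, -1). Count: 1.

1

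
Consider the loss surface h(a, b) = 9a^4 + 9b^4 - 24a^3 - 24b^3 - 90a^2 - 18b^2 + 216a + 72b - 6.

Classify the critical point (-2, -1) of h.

The mixed partial ∂²h/∂a∂b is 0, so the Hessian at any point is diag(h_aa, h_bb) = diag(36(3a^2 - 4a - 5), 36(3b^2 - 4b - 1)).
At (-2, -1): H = diag(540, 216).
Both eigenvalues are positive, so H is positive definite: a local minimum.

local minimum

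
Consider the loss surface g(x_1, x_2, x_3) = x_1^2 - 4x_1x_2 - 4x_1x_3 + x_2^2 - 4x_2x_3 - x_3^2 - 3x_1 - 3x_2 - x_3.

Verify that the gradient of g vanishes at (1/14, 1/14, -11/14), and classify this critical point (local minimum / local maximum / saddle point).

saddle point

∇g = (2x_1 - 4x_2 - 4x_3 - 3, -4x_1 + 2x_2 - 4x_3 - 3, -4x_1 - 4x_2 - 2x_3 - 1); substituting (1/14, 1/14, -11/14) gives ∇g = (0, 0, 0), so (1/14, 1/14, -11/14) is indeed a critical point.
The Hessian is constant: H = [[2, -4, -4], [-4, 2, -4], [-4, -4, -2]].
Leading principal minors: Δ₁ = 2, Δ₂ = -12, Δ₃ = -168.
The minors fit neither the all-positive nor the alternating-sign pattern, so H is indefinite: a saddle point.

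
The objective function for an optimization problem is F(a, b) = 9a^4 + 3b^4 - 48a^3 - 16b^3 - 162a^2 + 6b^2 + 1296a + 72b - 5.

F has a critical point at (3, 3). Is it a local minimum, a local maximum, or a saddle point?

The mixed partial ∂²F/∂a∂b is 0, so the Hessian at any point is diag(F_aa, F_bb) = diag(36(3a^2 - 8a - 9), 12(3b^2 - 8b + 1)).
At (3, 3): H = diag(-216, 48).
The eigenvalues have opposite signs, so H is indefinite: a saddle point.

saddle point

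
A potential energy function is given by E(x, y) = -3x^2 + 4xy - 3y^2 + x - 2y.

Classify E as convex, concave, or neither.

E is quadratic, so its Hessian is the constant matrix H = [[-6, 4], [4, -6]].
det(H) = 20, tr(H) = -12.
det(H) > 0 and tr(H) < 0, so H is negative definite everywhere: concave.

concave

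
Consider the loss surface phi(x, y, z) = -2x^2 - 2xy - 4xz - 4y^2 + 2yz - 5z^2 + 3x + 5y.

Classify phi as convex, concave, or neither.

concave

phi is quadratic, so its Hessian is the constant matrix H = [[-4, -2, -4], [-2, -8, 2], [-4, 2, -10]].
Leading principal minors: -4, 28, -104.
Signs alternate −, +, − ⇒ H ≺ 0 ⇒ concave.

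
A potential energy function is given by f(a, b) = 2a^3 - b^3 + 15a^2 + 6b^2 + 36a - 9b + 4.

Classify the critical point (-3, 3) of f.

The mixed partial ∂²f/∂a∂b is 0, so the Hessian at any point is diag(f_aa, f_bb) = diag(6(2a + 5), 6(-b + 2)).
At (-3, 3): H = diag(-6, -6).
Both eigenvalues are negative, so H is negative definite: a local maximum.

local maximum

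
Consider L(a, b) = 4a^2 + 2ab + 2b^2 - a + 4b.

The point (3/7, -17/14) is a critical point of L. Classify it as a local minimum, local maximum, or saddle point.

The Hessian of L is constant: H = [[8, 2], [2, 4]].
det(H) = 8·4 − 2² = 28.
det(H) > 0 and tr(H) = 12 > 0, so H is positive definite and the point is a local minimum.

local minimum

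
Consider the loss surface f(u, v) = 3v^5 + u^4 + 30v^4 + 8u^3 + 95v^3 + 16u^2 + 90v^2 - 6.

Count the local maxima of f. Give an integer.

f separates as a function of u plus a function of v, so ∇f=0 decouples.
∂f/∂u = 4u(u + 2)(u + 4) = 0 at u ∈ {-4, -2, 0}; ∂f/∂v = 15v(v + 1)(v + 3)(v + 4) = 0 at v ∈ {-4, -3, -1, 0}.
The Hessian is diagonal: diag(f_uu, f_vv). Second derivatives: f_uu(-4)=32, f_uu(-2)=-16, f_uu(0)=32; f_vv(-4)=-180, f_vv(-3)=90, f_vv(-1)=-90, f_vv(0)=180.
Local maxima occur where both diagonal entries negative: (-2, -4), (-2, -1). Count: 2.

2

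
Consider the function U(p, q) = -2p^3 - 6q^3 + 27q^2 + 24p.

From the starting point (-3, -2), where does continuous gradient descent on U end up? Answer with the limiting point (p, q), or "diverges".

(-2, 0)

U is separable, so gradient descent decouples: p follows -∂U/∂p, q follows -∂U/∂q.
∂U/∂p = -6(p - 2)(p + 2); at p=-3 this is -30, so p increases.
∂U/∂q = -18q(q - 3); at q=-2 this is -180, so q increases.
p converges to its nearest critical value -2 (a local min of the p-part); q converges to 0. The iterate converges to (-2, 0).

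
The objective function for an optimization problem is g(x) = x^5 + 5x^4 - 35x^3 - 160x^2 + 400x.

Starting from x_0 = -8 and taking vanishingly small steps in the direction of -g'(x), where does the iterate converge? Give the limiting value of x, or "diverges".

diverges

g'(x) = 5(x - 4)(x - 1)(x + 4)(x + 5), so g'(-8) = 6480.
Gradient descent moves in the -g' direction, i.e. x is decreasing.
There is no critical point below x=-8, and g' keeps the same sign, so the iterate runs off to −∞.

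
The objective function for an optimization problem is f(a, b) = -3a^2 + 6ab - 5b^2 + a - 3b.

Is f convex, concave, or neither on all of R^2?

f is quadratic, so its Hessian is the constant matrix H = [[-6, 6], [6, -10]].
det(H) = 24, tr(H) = -16.
det(H) > 0 and tr(H) < 0, so H is negative definite everywhere: concave.

concave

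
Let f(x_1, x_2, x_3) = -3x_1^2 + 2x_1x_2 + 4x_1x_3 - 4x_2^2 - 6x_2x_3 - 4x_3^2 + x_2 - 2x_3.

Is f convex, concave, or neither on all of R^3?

concave

f is quadratic, so its Hessian is the constant matrix H = [[-6, 2, 4], [2, -8, -6], [4, -6, -8]].
Leading principal minors: -6, 44, -104.
Signs alternate −, +, − ⇒ H ≺ 0 ⇒ concave.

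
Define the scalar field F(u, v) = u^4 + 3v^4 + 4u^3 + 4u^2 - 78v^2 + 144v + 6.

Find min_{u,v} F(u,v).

F(u,v) separates as P(u) + Q(v) + 6, so its minimum is min P + min Q + 6.
P'(u) = 4u(u + 1)(u + 2) vanishes at u ∈ {-2, -1, 0}; Q'(v) = 12(v - 3)(v - 1)(v + 4) vanishes at v ∈ {-4, 1, 3}.
Local minima of P (where P''>0): P(-2)=0, P(0)=0. Local minima of Q: Q(-4)=-1056, Q(3)=-27.
So the global minimum of F is P(-2) + Q(-4) + 6 = 0 − 1056 + 6 = -1050, attained at (-2, -4).

-1050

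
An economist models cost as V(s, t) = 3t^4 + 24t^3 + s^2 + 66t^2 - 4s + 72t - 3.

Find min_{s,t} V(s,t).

V(s,t) separates as P(s) + Q(t) − 3, so its minimum is min P + min Q − 3.
P'(s) = 2s - 4 vanishes at s ∈ {2}; Q'(t) = 12(t + 1)(t + 2)(t + 3) vanishes at t ∈ {-3, -2, -1}.
Local minima of P (where P''>0): P(2)=-4. Local minima of Q: Q(-3)=-27, Q(-1)=-27.
So the global minimum of V is P(2) + Q(-3) − 3 = -4 − 27 − 3 = -34, attained at (2, -3).

-34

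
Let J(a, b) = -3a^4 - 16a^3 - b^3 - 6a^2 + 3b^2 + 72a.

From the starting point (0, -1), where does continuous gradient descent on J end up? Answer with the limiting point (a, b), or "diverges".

J is separable, so gradient descent decouples: a follows -∂J/∂a, b follows -∂J/∂b.
∂J/∂a = -12(a - 1)(a + 2)(a + 3); at a=0 this is 72, so a decreases.
∂J/∂b = -3b(b - 2); at b=-1 this is -9, so b increases.
a converges to its nearest critical value -2 (a local min of the a-part); b converges to 0. The iterate converges to (-2, 0).

(-2, 0)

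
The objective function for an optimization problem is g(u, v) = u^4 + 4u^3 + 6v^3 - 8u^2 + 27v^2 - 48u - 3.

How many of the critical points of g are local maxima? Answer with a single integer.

1

g separates as a function of u plus a function of v, so ∇g=0 decouples.
∂g/∂u = 4(u - 2)(u + 2)(u + 3) = 0 at u ∈ {-3, -2, 2}; ∂g/∂v = 18v(v + 3) = 0 at v ∈ {-3, 0}.
The Hessian is diagonal: diag(g_uu, g_vv). Second derivatives: g_uu(-3)=20, g_uu(-2)=-16, g_uu(2)=80; g_vv(-3)=-54, g_vv(0)=54.
Local maxima occur where both diagonal entries negative: (-2, -3). Count: 1.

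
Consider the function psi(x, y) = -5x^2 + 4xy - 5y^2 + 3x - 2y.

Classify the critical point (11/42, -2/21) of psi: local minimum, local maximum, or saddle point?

local maximum

The Hessian of psi is constant: H = [[-10, 4], [4, -10]].
det(H) = (-10)·(-10) − 4² = 84.
det(H) > 0 and tr(H) = -20 < 0, so H is negative definite and the point is a local maximum.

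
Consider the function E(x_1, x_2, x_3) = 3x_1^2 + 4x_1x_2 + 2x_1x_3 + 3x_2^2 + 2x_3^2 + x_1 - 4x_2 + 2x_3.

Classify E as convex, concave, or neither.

E is quadratic, so its Hessian is the constant matrix H = [[6, 4, 2], [4, 6, 0], [2, 0, 4]].
Leading principal minors: 6, 20, 56.
All positive ⇒ H ≻ 0 ⇒ convex.

convex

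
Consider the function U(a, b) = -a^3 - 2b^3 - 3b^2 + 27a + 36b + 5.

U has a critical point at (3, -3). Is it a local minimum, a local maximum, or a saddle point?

The mixed partial ∂²U/∂a∂b is 0, so the Hessian at any point is diag(U_aa, U_bb) = diag(-6a, -6(2b + 1)).
At (3, -3): H = diag(-18, 30).
The eigenvalues have opposite signs, so H is indefinite: a saddle point.

saddle point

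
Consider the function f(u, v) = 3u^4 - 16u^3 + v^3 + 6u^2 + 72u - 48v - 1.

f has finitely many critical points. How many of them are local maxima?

f separates as a function of u plus a function of v, so ∇f=0 decouples.
∂f/∂u = 12(u - 3)(u - 2)(u + 1) = 0 at u ∈ {-1, 2, 3}; ∂f/∂v = 3(v - 4)(v + 4) = 0 at v ∈ {-4, 4}.
The Hessian is diagonal: diag(f_uu, f_vv). Second derivatives: f_uu(-1)=144, f_uu(2)=-36, f_uu(3)=48; f_vv(-4)=-24, f_vv(4)=24.
Local maxima occur where both diagonal entries negative: (2, -4). Count: 1.

1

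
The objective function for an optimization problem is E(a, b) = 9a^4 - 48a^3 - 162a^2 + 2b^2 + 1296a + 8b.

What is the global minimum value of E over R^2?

-3329

E(a,b) separates as P(a) + Q(b), so its minimum is min P + min Q.
P'(a) = 36(a - 4)(a - 3)(a + 3) vanishes at a ∈ {-3, 3, 4}; Q'(b) = 4b + 8 vanishes at b ∈ {-2}.
Local minima of P (where P''>0): P(-3)=-3321, P(4)=1824. Local minima of Q: Q(-2)=-8.
So the global minimum of E is P(-3) + Q(-2) = -3321 − 8 = -3329, attained at (-3, -2).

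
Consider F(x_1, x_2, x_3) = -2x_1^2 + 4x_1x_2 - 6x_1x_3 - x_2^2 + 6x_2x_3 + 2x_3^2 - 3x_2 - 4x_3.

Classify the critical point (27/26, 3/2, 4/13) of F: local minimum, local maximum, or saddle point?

saddle point

The Hessian is constant: H = [[-4, 4, -6], [4, -2, 6], [-6, 6, 4]].
Leading principal minors: Δ₁ = -4, Δ₂ = -8, Δ₃ = -104.
The minors fit neither the all-positive nor the alternating-sign pattern, so H is indefinite: a saddle point.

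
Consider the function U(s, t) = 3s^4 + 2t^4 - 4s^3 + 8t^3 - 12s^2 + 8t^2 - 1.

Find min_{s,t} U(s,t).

U(s,t) separates as P(s) + Q(t) − 1, so its minimum is min P + min Q − 1.
P'(s) = 12s(s - 2)(s + 1) vanishes at s ∈ {-1, 0, 2}; Q'(t) = 8t(t + 1)(t + 2) vanishes at t ∈ {-2, -1, 0}.
Local minima of P (where P''>0): P(-1)=-5, P(2)=-32. Local minima of Q: Q(-2)=0, Q(0)=0.
So the global minimum of U is P(2) + Q(-2) − 1 = -32 + 0 − 1 = -33, attained at (2, -2).

-33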